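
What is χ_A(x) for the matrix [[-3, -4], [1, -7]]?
χ_A(x) = (x + 5)^2

xI - A = [[x + 3, 4], [-1, x + 7]].

Expanding det(xI - A) along the first row:
det(xI - A) = + (x + 3)·det([[x + 7]]) - (4)·det([[-1]]).

Evaluating gives χ_A(x) = x^2 + 10x + 25 = (x + 5)^2.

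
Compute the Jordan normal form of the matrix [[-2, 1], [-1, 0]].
The characteristic polynomial is det(xI - A) = (x + 1)^2, so the eigenvalues are -1 (algebraic multiplicity 2).

For λ = -1: rank(A + I) = 1, rank((A + I)^2) = 0. The eigenspace has dimension 2 - 1 = 1, so there is 1 Jordan block; the rank sequence gives block sizes [2].

Assembling the blocks gives the Jordan form J above.

J = [[-1, 1], [0, -1]]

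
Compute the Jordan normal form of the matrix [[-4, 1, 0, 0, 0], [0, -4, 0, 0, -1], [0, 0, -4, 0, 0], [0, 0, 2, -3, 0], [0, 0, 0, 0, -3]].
J = [[-4, 1, 0, 0, 0], [0, -4, 0, 0, 0], [0, 0, -4, 0, 0], [0, 0, 0, -3, 0], [0, 0, 0, 0, -3]]

The characteristic polynomial is det(xI - A) = (x + 3)^2(x + 4)^3, so the eigenvalues are -4 (algebraic multiplicity 3), -3 (algebraic multiplicity 2).

For λ = -4: rank(A + 4I) = 3, rank((A + 4I)^2) = 2. The eigenspace has dimension 5 - 3 = 2, so there are 2 Jordan blocks; the rank sequence gives block sizes [2, 1].

For λ = -3: rank(A + 3I) = 3. The eigenspace has dimension 5 - 3 = 2, so there are 2 Jordan blocks; the rank sequence gives block sizes [1, 1].

Assembling the blocks gives the Jordan form J above.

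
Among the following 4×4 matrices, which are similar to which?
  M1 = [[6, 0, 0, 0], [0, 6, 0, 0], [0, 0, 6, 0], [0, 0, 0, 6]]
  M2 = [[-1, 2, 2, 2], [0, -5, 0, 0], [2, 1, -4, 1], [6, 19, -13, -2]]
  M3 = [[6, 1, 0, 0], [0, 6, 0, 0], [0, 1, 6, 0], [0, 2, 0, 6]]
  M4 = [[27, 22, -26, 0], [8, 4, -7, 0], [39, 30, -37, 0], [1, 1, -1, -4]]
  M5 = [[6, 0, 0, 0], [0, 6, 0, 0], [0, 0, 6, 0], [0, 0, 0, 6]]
Characteristic polynomials: χ_{M1} = (x - 6)^4, χ_{M2} = (x + 1)^2(x + 5)^2, χ_{M3} = (x - 6)^4, χ_{M4} = (x + 1)^2(x + 4)^2, χ_{M5} = (x - 6)^4.

{M1, M5}: invariant factors x - 6, x - 6, x - 6, x - 6.

{M2}: invariant factors x + 5, (x + 1)^2(x + 5).

{M3}: invariant factors x - 6, x - 6, (x - 6)^2.

{M4}: invariant factors (x + 1)^2(x + 4)^2.

Matrices are similar if and only if their invariant-factor lists agree; the partition into similarity classes is {M1, M5}, {M2}, {M3}, {M4}.

4 classes: {M1, M5}, {M2}, {M3}, {M4}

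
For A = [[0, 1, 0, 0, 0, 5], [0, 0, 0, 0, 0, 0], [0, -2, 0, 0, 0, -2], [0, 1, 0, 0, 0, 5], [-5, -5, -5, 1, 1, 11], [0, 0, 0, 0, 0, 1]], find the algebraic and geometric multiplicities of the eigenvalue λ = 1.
The characteristic polynomial is x^4(x - 1)^2, so the factor x - 1 appears with exponent 2: the algebraic multiplicity is 2.

rank(A - I) = 5, so the eigenspace has dimension 6 - 5 = 1: the geometric multiplicity is 1.

Since 1 < 2, A is not diagonalizable.

algebraic multiplicity 2, geometric multiplicity 1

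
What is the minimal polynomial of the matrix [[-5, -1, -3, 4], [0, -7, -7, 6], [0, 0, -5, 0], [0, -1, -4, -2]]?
m_A(x) = (x + 4)(x + 5)^3

The characteristic polynomial factors as (x + 4)(x + 5)^3. The minimal polynomial is ∏(x - λ)^{k_λ} where k_λ is the size of the largest Jordan block at λ.

For λ = -5: rank(A + 5I) = 3, and the largest Jordan block has size 3 (the smallest k with rank((A + 5I)^k) = rank((A + 5I)^(k+1))).
For λ = -4: rank(A + 4I) = 3, and the largest Jordan block has size 1 (the smallest k with rank((A + 4I)^k) = rank((A + 4I)^(k+1))).

So m_A(x) = (x + 4)(x + 5)^3.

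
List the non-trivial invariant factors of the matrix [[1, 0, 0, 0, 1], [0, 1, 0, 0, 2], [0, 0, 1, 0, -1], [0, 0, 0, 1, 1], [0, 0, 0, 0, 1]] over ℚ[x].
The Jordan structure of A has elementary divisors (x - 1)^2, (x - 1), (x - 1), (x - 1). Arranging the block sizes at each eigenvalue in decreasing order and taking row products gives the invariant factors.

Invariant factors (smallest first, each dividing the next): x - 1, x - 1, x - 1, (x - 1)^2.

Check: the last factor (x - 1)^2 is the minimal polynomial, and the product (x - 1)^5 is the characteristic polynomial.

x - 1, x - 1, x - 1, (x - 1)^2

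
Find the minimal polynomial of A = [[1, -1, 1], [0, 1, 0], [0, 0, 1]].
m_A(x) = (x - 1)^2

The characteristic polynomial factors as (x - 1)^3. The minimal polynomial is ∏(x - λ)^{k_λ} where k_λ is the size of the largest Jordan block at λ.

For λ = 1: rank(A - I) = 1, and the largest Jordan block has size 2 (the smallest k with rank((A - I)^k) = rank((A - I)^(k+1))).

So m_A(x) = (x - 1)^2.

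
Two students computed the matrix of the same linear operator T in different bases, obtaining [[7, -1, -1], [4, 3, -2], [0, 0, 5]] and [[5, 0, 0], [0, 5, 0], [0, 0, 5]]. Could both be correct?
Both have characteristic polynomial (x - 5)^3, but the minimal polynomial of A is (x - 5)^2 while the minimal polynomial of B is x - 5. The minimal polynomial is a similarity invariant, so A and B are not similar.

No.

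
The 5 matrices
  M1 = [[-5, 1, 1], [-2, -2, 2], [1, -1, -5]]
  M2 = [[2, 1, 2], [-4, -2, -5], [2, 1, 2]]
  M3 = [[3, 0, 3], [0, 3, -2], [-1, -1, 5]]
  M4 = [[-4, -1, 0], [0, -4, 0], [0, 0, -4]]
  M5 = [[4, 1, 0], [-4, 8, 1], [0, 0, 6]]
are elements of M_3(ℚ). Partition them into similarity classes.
4 classes: {M1, M4}, {M2}, {M3}, {M5}

Characteristic polynomials: χ_{M1} = (x + 4)^3, χ_{M2} = x(x - 1)^2, χ_{M3} = (x - 4)^2(x - 3), χ_{M4} = (x + 4)^3, χ_{M5} = (x - 6)^3.

{M1, M4}: invariant factors x + 4, (x + 4)^2.

{M2}: invariant factors x(x - 1)^2.

{M3}: invariant factors (x - 4)^2(x - 3).

{M5}: invariant factors (x - 6)^3.

Matrices are similar if and only if their invariant-factor lists agree; the partition into similarity classes is {M1, M4}, {M2}, {M3}, {M5}.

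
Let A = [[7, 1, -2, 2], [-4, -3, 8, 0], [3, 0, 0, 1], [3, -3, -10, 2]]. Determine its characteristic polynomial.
χ_A(x) = (x - 4)^2(x + 1)^2

xI - A = [[x - 7, -1, 2, -2], [4, x + 3, -8, 0], [-3, 0, x, -1], [-3, 3, 10, x - 2]].

Expanding det(xI - A) along the first row:
det(xI - A) = + (x - 7)·det([[x + 3, -8, 0], [0, x, -1], [3, 10, x - 2]]) - (-1)·det([[4, -8, 0], [-3, x, -1], [-3, 10, x - 2]]) + (2)·det([[4, x + 3, 0], [-3, 0, -1], [-3, 3, x - 2]]) - (-2)·det([[4, x + 3, -8], [-3, 0, x], [-3, 3, 10]]).

Evaluating gives χ_A(x) = x^4 - 6x^3 + x^2 + 24x + 16 = (x - 4)^2(x + 1)^2.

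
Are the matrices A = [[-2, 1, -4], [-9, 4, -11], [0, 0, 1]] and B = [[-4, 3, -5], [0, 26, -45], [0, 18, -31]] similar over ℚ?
No.

trace(A) = 3 but trace(B) = -9. The trace is a similarity invariant, so A and B are not similar.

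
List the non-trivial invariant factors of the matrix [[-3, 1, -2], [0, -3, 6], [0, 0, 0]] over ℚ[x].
x(x + 3)^2

The Jordan structure of A has elementary divisors (x + 3)^2, x. Arranging the block sizes at each eigenvalue in decreasing order and taking row products gives the invariant factors.

Invariant factors (smallest first, each dividing the next): x(x + 3)^2.

Check: the last factor x(x + 3)^2 is the minimal polynomial, and the product x(x + 3)^2 is the characteristic polynomial.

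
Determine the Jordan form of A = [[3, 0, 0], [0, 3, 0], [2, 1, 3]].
The characteristic polynomial is det(xI - A) = (x - 3)^3, so the eigenvalues are 3 (algebraic multiplicity 3).

For λ = 3: rank(A - 3I) = 1, rank((A - 3I)^2) = 0. The eigenspace has dimension 3 - 1 = 2, so there are 2 Jordan blocks; the rank sequence gives block sizes [2, 1].

Assembling the blocks gives the Jordan form J above.

J = [[3, 1, 0], [0, 3, 0], [0, 0, 3]]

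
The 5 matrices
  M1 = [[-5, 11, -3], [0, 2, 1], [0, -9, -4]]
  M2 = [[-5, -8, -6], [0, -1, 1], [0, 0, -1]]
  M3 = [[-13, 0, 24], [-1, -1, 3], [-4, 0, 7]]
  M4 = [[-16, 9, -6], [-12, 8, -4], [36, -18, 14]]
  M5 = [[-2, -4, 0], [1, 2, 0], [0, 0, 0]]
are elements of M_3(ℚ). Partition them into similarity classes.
3 classes: {M1, M2, M3}, {M4}, {M5}

Characteristic polynomials: χ_{M1} = (x + 1)^2(x + 5), χ_{M2} = (x + 1)^2(x + 5), χ_{M3} = (x + 1)^2(x + 5), χ_{M4} = (x - 2)^3, χ_{M5} = x^3.

{M1, M2, M3}: invariant factors (x + 1)^2(x + 5).

{M4}: invariant factors x - 2, (x - 2)^2.

{M5}: invariant factors x, x^2.

Matrices are similar if and only if their invariant-factor lists agree; the partition into similarity classes is {M1, M2, M3}, {M4}, {M5}.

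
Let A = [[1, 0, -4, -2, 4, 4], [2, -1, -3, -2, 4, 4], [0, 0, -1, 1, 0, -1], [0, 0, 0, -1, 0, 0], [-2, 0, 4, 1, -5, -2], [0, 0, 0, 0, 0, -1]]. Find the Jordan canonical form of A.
J = [[-3, 0, 0, 0, 0, 0], [0, -1, 1, 0, 0, 0], [0, 0, -1, 1, 0, 0], [0, 0, 0, -1, 0, 0], [0, 0, 0, 0, -1, 1], [0, 0, 0, 0, 0, -1]]

The characteristic polynomial is det(xI - A) = (x + 1)^5(x + 3), so the eigenvalues are -3 (algebraic multiplicity 1), -1 (algebraic multiplicity 5).

For λ = -3: algebraic multiplicity 1 gives one 1×1 block.

For λ = -1: rank(A + I) = 4, rank((A + I)^2) = 2, rank((A + I)^3) = 1. The eigenspace has dimension 6 - 4 = 2, so there are 2 Jordan blocks; the rank sequence gives block sizes [3, 2].

Assembling the blocks gives the Jordan form J above.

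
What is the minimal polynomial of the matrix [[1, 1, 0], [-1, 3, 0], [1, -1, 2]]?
The characteristic polynomial factors as (x - 2)^3. The minimal polynomial is ∏(x - λ)^{k_λ} where k_λ is the size of the largest Jordan block at λ.

For λ = 2: rank(A - 2I) = 1, and the largest Jordan block has size 2 (the smallest k with rank((A - 2I)^k) = rank((A - 2I)^(k+1))).

So m_A(x) = (x - 2)^2.

m_A(x) = (x - 2)^2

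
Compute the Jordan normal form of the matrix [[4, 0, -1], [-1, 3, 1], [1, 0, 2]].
The characteristic polynomial is det(xI - A) = (x - 3)^3, so the eigenvalues are 3 (algebraic multiplicity 3).

For λ = 3: rank(A - 3I) = 1, rank((A - 3I)^2) = 0. The eigenspace has dimension 3 - 1 = 2, so there are 2 Jordan blocks; the rank sequence gives block sizes [2, 1].

Assembling the blocks gives the Jordan form J above.

J = [[3, 1, 0], [0, 3, 0], [0, 0, 3]]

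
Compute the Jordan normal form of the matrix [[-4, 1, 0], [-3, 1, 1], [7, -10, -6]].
The characteristic polynomial is det(xI - A) = (x + 3)^3, so the eigenvalues are -3 (algebraic multiplicity 3).

For λ = -3: rank(A + 3I) = 2, rank((A + 3I)^2) = 1, rank((A + 3I)^3) = 0. The eigenspace has dimension 3 - 2 = 1, so there is 1 Jordan block; the rank sequence gives block sizes [3].

Assembling the blocks gives the Jordan form J above.

J = [[-3, 1, 0], [0, -3, 1], [0, 0, -3]]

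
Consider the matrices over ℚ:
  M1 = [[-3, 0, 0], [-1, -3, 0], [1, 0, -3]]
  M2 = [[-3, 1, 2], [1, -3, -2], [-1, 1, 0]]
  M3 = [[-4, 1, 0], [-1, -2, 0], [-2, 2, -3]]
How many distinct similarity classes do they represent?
2 classes: {M1, M3}, {M2}

Characteristic polynomials: χ_{M1} = (x + 3)^3, χ_{M2} = (x + 2)^3, χ_{M3} = (x + 3)^3.

{M1, M3}: invariant factors x + 3, (x + 3)^2.

{M2}: invariant factors x + 2, (x + 2)^2.

Matrices are similar if and only if their invariant-factor lists agree; the partition into similarity classes is {M1, M3}, {M2}.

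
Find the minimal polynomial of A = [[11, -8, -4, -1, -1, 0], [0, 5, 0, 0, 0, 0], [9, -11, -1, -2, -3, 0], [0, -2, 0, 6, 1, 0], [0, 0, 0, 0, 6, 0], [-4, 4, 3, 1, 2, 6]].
m_A(x) = (x - 6)^2(x - 5)^2

The characteristic polynomial factors as (x - 6)^3(x - 5)^3. The minimal polynomial is ∏(x - λ)^{k_λ} where k_λ is the size of the largest Jordan block at λ.

For λ = 5: rank(A - 5I) = 4, and the largest Jordan block has size 2 (the smallest k with rank((A - 5I)^k) = rank((A - 5I)^(k+1))).
For λ = 6: rank(A - 6I) = 4, and the largest Jordan block has size 2 (the smallest k with rank((A - 6I)^k) = rank((A - 6I)^(k+1))).

So m_A(x) = (x - 6)^2(x - 5)^2.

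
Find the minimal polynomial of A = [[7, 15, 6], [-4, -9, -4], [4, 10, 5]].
m_A(x) = (x - 1)^2

The characteristic polynomial factors as (x - 1)^3. The minimal polynomial is ∏(x - λ)^{k_λ} where k_λ is the size of the largest Jordan block at λ.

For λ = 1: rank(A - I) = 1, and the largest Jordan block has size 2 (the smallest k with rank((A - I)^k) = rank((A - I)^(k+1))).

So m_A(x) = (x - 1)^2.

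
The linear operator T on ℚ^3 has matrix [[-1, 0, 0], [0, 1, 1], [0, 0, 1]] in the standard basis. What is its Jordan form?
J = [[-1, 0, 0], [0, 1, 1], [0, 0, 1]]

The characteristic polynomial is det(xI - A) = (x - 1)^2(x + 1), so the eigenvalues are -1 (algebraic multiplicity 1), 1 (algebraic multiplicity 2).

For λ = -1: algebraic multiplicity 1 gives one 1×1 block.

For λ = 1: rank(A - I) = 2, rank((A - I)^2) = 1. The eigenspace has dimension 3 - 2 = 1, so there is 1 Jordan block; the rank sequence gives block sizes [2].

Assembling the blocks gives the Jordan form J above.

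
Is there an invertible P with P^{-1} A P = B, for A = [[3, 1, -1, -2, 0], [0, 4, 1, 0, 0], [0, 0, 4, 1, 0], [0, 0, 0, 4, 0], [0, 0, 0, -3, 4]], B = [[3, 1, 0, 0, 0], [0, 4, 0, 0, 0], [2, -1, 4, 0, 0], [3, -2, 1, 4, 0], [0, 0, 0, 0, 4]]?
Yes.

Two matrices over a field are similar if and only if they have the same invariant factors.

Both A and B have characteristic polynomial (x - 4)^4(x - 3) and minimal polynomial (x - 4)^3(x - 3). Computing further, both have invariant factors x - 4, (x - 4)^3(x - 3). Hence A and B are similar.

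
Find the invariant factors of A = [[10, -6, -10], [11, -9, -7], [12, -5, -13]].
(x + 4)^3

The Jordan structure of A has elementary divisors (x + 4)^3. Arranging the block sizes at each eigenvalue in decreasing order and taking row products gives the invariant factors.

Invariant factors (smallest first, each dividing the next): (x + 4)^3.

Check: the last factor (x + 4)^3 is the minimal polynomial, and the product (x + 4)^3 is the characteristic polynomial.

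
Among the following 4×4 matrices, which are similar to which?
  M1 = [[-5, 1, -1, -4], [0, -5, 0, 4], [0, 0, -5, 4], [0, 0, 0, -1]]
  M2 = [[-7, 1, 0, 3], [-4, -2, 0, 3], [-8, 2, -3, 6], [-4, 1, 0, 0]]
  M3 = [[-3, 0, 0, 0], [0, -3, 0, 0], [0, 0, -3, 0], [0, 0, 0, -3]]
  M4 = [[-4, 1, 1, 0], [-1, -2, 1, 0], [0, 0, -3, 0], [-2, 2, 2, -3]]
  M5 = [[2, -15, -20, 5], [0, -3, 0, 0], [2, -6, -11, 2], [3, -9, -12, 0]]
Characteristic polynomials: χ_{M1} = (x + 1)(x + 5)^3, χ_{M2} = (x + 3)^4, χ_{M3} = (x + 3)^4, χ_{M4} = (x + 3)^4, χ_{M5} = (x + 3)^4.

{M1}: invariant factors x + 5, (x + 1)(x + 5)^2.

{M2, M4, M5}: invariant factors x + 3, x + 3, (x + 3)^2.

{M3}: invariant factors x + 3, x + 3, x + 3, x + 3.

Matrices are similar if and only if their invariant-factor lists agree; the partition into similarity classes is {M1}, {M2, M4, M5}, {M3}.

3 classes: {M1}, {M2, M4, M5}, {M3}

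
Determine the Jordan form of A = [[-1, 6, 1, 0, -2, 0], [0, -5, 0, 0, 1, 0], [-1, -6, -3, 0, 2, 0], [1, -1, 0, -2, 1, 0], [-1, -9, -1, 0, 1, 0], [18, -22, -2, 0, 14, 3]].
The characteristic polynomial is det(xI - A) = (x - 3)(x + 2)^5, so the eigenvalues are -2 (algebraic multiplicity 5), 3 (algebraic multiplicity 1).

For λ = -2: rank(A + 2I) = 4, rank((A + 2I)^2) = 2, rank((A + 2I)^3) = 1. The eigenspace has dimension 6 - 4 = 2, so there are 2 Jordan blocks; the rank sequence gives block sizes [3, 2].

For λ = 3: algebraic multiplicity 1 gives one 1×1 block.

Assembling the blocks gives the Jordan form J above.

J = [[-2, 1, 0, 0, 0, 0], [0, -2, 1, 0, 0, 0], [0, 0, -2, 0, 0, 0], [0, 0, 0, -2, 1, 0], [0, 0, 0, 0, -2, 0], [0, 0, 0, 0, 0, 3]]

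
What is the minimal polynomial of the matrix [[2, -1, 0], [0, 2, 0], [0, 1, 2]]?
The characteristic polynomial factors as (x - 2)^3. The minimal polynomial is ∏(x - λ)^{k_λ} where k_λ is the size of the largest Jordan block at λ.

For λ = 2: rank(A - 2I) = 1, and the largest Jordan block has size 2 (the smallest k with rank((A - 2I)^k) = rank((A - 2I)^(k+1))).

So m_A(x) = (x - 2)^2.

m_A(x) = (x - 2)^2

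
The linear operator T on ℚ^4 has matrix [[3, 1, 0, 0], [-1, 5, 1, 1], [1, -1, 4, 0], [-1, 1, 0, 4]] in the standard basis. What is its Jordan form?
J = [[4, 1, 0, 0], [0, 4, 1, 0], [0, 0, 4, 0], [0, 0, 0, 4]]

The characteristic polynomial is det(xI - A) = (x - 4)^4, so the eigenvalues are 4 (algebraic multiplicity 4).

For λ = 4: rank(A - 4I) = 2, rank((A - 4I)^2) = 1, rank((A - 4I)^3) = 0. The eigenspace has dimension 4 - 2 = 2, so there are 2 Jordan blocks; the rank sequence gives block sizes [3, 1].

Assembling the blocks gives the Jordan form J above.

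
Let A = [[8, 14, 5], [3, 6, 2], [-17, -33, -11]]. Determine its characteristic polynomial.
χ_A(x) = (x - 1)^3

xI - A = [[x - 8, -14, -5], [-3, x - 6, -2], [17, 33, x + 11]].

Expanding det(xI - A) along the first row:
det(xI - A) = + (x - 8)·det([[x - 6, -2], [33, x + 11]]) - (-14)·det([[-3, -2], [17, x + 11]]) + (-5)·det([[-3, x - 6], [17, 33]]).

Evaluating gives χ_A(x) = x^3 - 3x^2 + 3x - 1 = (x - 1)^3.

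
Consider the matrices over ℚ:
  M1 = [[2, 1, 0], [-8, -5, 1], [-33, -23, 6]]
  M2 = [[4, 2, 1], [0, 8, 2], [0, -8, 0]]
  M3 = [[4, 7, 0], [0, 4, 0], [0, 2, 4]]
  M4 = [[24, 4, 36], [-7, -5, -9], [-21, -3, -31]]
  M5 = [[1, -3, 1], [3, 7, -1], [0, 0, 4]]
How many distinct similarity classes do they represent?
3 classes: {M1}, {M2, M3, M5}, {M4}

Characteristic polynomials: χ_{M1} = (x - 1)^3, χ_{M2} = (x - 4)^3, χ_{M3} = (x - 4)^3, χ_{M4} = (x + 4)^3, χ_{M5} = (x - 4)^3.

{M1}: invariant factors (x - 1)^3.

{M2, M3, M5}: invariant factors x - 4, (x - 4)^2.

{M4}: invariant factors x + 4, (x + 4)^2.

Matrices are similar if and only if their invariant-factor lists agree; the partition into similarity classes is {M1}, {M2, M3, M5}, {M4}.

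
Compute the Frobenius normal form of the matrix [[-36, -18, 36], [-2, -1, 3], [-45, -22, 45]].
The invariant factors of A (the non-unit diagonal entries of the Smith normal form of xI - A over ℚ[x]) are (x - 3)^2(x - 2), each dividing the next. The characteristic polynomial is their product, (x - 3)^2(x - 2).

The rational canonical form is the block-diagonal matrix of companion matrices C(f_i):
R = [[0, 0, 18], [1, 0, -21], [0, 1, 8]].

R = [[0, 0, 18], [1, 0, -21], [0, 1, 8]]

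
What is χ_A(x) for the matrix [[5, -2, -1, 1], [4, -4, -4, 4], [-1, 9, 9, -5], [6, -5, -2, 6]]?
xI - A = [[x - 5, 2, 1, -1], [-4, x + 4, 4, -4], [1, -9, x - 9, 5], [-6, 5, 2, x - 6]].

Expanding det(xI - A) along the first row:
det(xI - A) = + (x - 5)·det([[x + 4, 4, -4], [-9, x - 9, 5], [5, 2, x - 6]]) - (2)·det([[-4, 4, -4], [1, x - 9, 5], [-6, 2, x - 6]]) + (1)·det([[-4, x + 4, -4], [1, -9, 5], [-6, 5, x - 6]]) - (-1)·det([[-4, x + 4, 4], [1, -9, x - 9], [-6, 5, 2]]).

Evaluating gives χ_A(x) = x^4 - 16x^3 + 96x^2 - 256x + 256 = (x - 4)^4.

χ_A(x) = (x - 4)^4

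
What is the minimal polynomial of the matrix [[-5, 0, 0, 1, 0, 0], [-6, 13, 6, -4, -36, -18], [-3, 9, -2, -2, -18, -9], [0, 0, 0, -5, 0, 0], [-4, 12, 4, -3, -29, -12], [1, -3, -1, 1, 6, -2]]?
m_A(x) = (x + 5)^2

The characteristic polynomial factors as (x + 5)^6. The minimal polynomial is ∏(x - λ)^{k_λ} where k_λ is the size of the largest Jordan block at λ.

For λ = -5: rank(A + 5I) = 2, and the largest Jordan block has size 2 (the smallest k with rank((A + 5I)^k) = rank((A + 5I)^(k+1))).

So m_A(x) = (x + 5)^2.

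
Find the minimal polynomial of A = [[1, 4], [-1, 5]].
m_A(x) = (x - 3)^2

The characteristic polynomial factors as (x - 3)^2. The minimal polynomial is ∏(x - λ)^{k_λ} where k_λ is the size of the largest Jordan block at λ.

For λ = 3: rank(A - 3I) = 1, and the largest Jordan block has size 2 (the smallest k with rank((A - 3I)^k) = rank((A - 3I)^(k+1))).

So m_A(x) = (x - 3)^2.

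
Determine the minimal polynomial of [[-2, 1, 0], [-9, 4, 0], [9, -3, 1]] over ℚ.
m_A(x) = (x - 1)^2

The characteristic polynomial factors as (x - 1)^3. The minimal polynomial is ∏(x - λ)^{k_λ} where k_λ is the size of the largest Jordan block at λ.

For λ = 1: rank(A - I) = 1, and the largest Jordan block has size 2 (the smallest k with rank((A - I)^k) = rank((A - I)^(k+1))).

So m_A(x) = (x - 1)^2.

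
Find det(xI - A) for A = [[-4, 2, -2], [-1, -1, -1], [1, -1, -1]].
χ_A(x) = (x + 2)^3

xI - A = [[x + 4, -2, 2], [1, x + 1, 1], [-1, 1, x + 1]].

Expanding det(xI - A) along the first row:
det(xI - A) = + (x + 4)·det([[x + 1, 1], [1, x + 1]]) - (-2)·det([[1, 1], [-1, x + 1]]) + (2)·det([[1, x + 1], [-1, 1]]).

Evaluating gives χ_A(x) = x^3 + 6x^2 + 12x + 8 = (x + 2)^3.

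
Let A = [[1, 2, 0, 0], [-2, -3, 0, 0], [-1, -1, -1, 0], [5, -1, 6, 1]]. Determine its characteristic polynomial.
xI - A = [[x - 1, -2, 0, 0], [2, x + 3, 0, 0], [1, 1, x + 1, 0], [-5, 1, -6, x - 1]].

Expanding det(xI - A) along the first row:
det(xI - A) = + (x - 1)·det([[x + 3, 0, 0], [1, x + 1, 0], [1, -6, x - 1]]) - (-2)·det([[2, 0, 0], [1, x + 1, 0], [-5, -6, x - 1]]) + (0)·det([[2, x + 3, 0], [1, 1, 0], [-5, 1, x - 1]]) - (0)·det([[2, x + 3, 0], [1, 1, x + 1], [-5, 1, -6]]).

Evaluating gives χ_A(x) = x^4 + 2x^3 - 2x - 1 = (x - 1)(x + 1)^3.

χ_A(x) = (x - 1)(x + 1)^3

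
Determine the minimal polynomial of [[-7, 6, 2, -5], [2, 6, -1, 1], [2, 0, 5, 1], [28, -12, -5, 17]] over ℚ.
m_A(x) = (x - 6)^2(x - 3)

The characteristic polynomial factors as (x - 6)^3(x - 3). The minimal polynomial is ∏(x - λ)^{k_λ} where k_λ is the size of the largest Jordan block at λ.

For λ = 3: rank(A - 3I) = 3, and the largest Jordan block has size 1 (the smallest k with rank((A - 3I)^k) = rank((A - 3I)^(k+1))).
For λ = 6: rank(A - 6I) = 2, and the largest Jordan block has size 2 (the smallest k with rank((A - 6I)^k) = rank((A - 6I)^(k+1))).

So m_A(x) = (x - 6)^2(x - 3).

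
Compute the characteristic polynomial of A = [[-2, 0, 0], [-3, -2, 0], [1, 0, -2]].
χ_A(x) = (x + 2)^3

xI - A = [[x + 2, 0, 0], [3, x + 2, 0], [-1, 0, x + 2]].

Expanding det(xI - A) along the first row:
det(xI - A) = + (x + 2)·det([[x + 2, 0], [0, x + 2]]) - (0)·det([[3, 0], [-1, x + 2]]) + (0)·det([[3, x + 2], [-1, 0]]).

Evaluating gives χ_A(x) = x^3 + 6x^2 + 12x + 8 = (x + 2)^3.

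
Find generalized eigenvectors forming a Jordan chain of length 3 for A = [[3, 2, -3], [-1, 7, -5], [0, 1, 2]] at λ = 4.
v_1 = [[0, 2, 1]]^T, v_2 = [[1, 1, 0]]^T, v_3 = [[1, 2, 1]]^T

We seek v_1 ∈ ker((A - 4I)^3) \ ker((A - 4I)^2), then set v_{i+1} = (A - 4I) v_i.

One such chain is v_1 = [[0, 2, 1]]^T, v_2 = [[1, 1, 0]]^T, v_3 = [[1, 2, 1]]^T. Check: (A - 4I) v_3 = [[0, 0, 0]]^T = 0.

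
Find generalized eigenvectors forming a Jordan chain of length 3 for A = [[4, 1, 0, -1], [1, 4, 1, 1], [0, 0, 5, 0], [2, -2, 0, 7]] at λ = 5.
v_1 = [[0, -1, 1, 0]]^T, v_2 = [[-1, 2, 0, 2]]^T, v_3 = [[1, -1, 0, -2]]^T

We seek v_1 ∈ ker((A - 5I)^3) \ ker((A - 5I)^2), then set v_{i+1} = (A - 5I) v_i.

One such chain is v_1 = [[0, -1, 1, 0]]^T, v_2 = [[-1, 2, 0, 2]]^T, v_3 = [[1, -1, 0, -2]]^T. Check: (A - 5I) v_3 = [[0, 0, 0, 0]]^T = 0.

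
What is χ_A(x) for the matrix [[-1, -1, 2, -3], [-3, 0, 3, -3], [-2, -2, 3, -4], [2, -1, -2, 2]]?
xI - A = [[x + 1, 1, -2, 3], [3, x, -3, 3], [2, 2, x - 3, 4], [-2, 1, 2, x - 2]].

Expanding det(xI - A) along the first row:
det(xI - A) = + (x + 1)·det([[x, -3, 3], [2, x - 3, 4], [1, 2, x - 2]]) - (1)·det([[3, -3, 3], [2, x - 3, 4], [-2, 2, x - 2]]) + (-2)·det([[3, x, 3], [2, 2, 4], [-2, 1, x - 2]]) - (3)·det([[3, x, -3], [2, 2, x - 3], [-2, 1, 2]]).

Evaluating gives χ_A(x) = x^4 - 4x^3 + 3x^2 = x^2(x - 3)(x - 1).

χ_A(x) = x^2(x - 3)(x - 1)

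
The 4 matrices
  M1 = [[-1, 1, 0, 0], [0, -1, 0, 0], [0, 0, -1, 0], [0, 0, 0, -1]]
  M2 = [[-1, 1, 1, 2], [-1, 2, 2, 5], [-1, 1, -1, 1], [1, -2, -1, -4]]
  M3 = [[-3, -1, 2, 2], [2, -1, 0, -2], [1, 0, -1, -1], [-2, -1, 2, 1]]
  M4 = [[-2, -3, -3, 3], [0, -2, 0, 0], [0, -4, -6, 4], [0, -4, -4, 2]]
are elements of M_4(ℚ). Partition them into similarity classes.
3 classes: {M1}, {M2, M3}, {M4}

Characteristic polynomials: χ_{M1} = (x + 1)^4, χ_{M2} = (x + 1)^4, χ_{M3} = (x + 1)^4, χ_{M4} = (x + 2)^4.

{M1}: invariant factors x + 1, x + 1, (x + 1)^2.

{M2, M3}: invariant factors (x + 1)^2, (x + 1)^2.

{M4}: invariant factors x + 2, x + 2, (x + 2)^2.

Matrices are similar if and only if their invariant-factor lists agree; the partition into similarity classes is {M1}, {M2, M3}, {M4}.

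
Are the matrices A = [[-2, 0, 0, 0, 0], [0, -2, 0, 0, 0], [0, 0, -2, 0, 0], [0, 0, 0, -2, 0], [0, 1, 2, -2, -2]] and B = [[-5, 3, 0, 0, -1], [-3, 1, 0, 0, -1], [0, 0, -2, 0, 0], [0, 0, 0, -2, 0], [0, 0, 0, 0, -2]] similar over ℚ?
Yes.

Two matrices over a field are similar if and only if they have the same invariant factors.

Both A and B have characteristic polynomial (x + 2)^5 and minimal polynomial (x + 2)^2. Computing further, both have invariant factors x + 2, x + 2, x + 2, (x + 2)^2. Hence A and B are similar.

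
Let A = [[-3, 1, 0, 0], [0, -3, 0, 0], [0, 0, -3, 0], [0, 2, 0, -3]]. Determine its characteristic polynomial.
xI - A = [[x + 3, -1, 0, 0], [0, x + 3, 0, 0], [0, 0, x + 3, 0], [0, -2, 0, x + 3]].

Expanding det(xI - A) along the first row:
det(xI - A) = + (x + 3)·det([[x + 3, 0, 0], [0, x + 3, 0], [-2, 0, x + 3]]) - (-1)·det([[0, 0, 0], [0, x + 3, 0], [0, 0, x + 3]]) + (0)·det([[0, x + 3, 0], [0, 0, 0], [0, -2, x + 3]]) - (0)·det([[0, x + 3, 0], [0, 0, x + 3], [0, -2, 0]]).

Evaluating gives χ_A(x) = x^4 + 12x^3 + 54x^2 + 108x + 81 = (x + 3)^4.

χ_A(x) = (x + 3)^4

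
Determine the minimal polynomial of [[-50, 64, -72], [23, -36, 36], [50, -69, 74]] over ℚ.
The characteristic polynomial factors as (x + 4)^3. The minimal polynomial is ∏(x - λ)^{k_λ} where k_λ is the size of the largest Jordan block at λ.

For λ = -4: rank(A + 4I) = 2, and the largest Jordan block has size 3 (the smallest k with rank((A + 4I)^k) = rank((A + 4I)^(k+1))).

So m_A(x) = (x + 4)^3.

m_A(x) = (x + 4)^3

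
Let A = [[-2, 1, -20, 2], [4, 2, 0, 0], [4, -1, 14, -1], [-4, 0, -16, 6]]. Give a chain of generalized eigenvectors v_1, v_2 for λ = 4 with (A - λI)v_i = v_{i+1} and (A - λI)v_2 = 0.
v_1 = [[1, 3, 0, 1]]^T, v_2 = [[-1, -2, 0, -2]]^T

We seek v_1 ∈ ker((A - 4I)^2) \ ker(A - 4I), then set v_{i+1} = (A - 4I) v_i.

One such chain is v_1 = [[1, 3, 0, 1]]^T, v_2 = [[-1, -2, 0, -2]]^T. Check: (A - 4I) v_2 = [[0, 0, 0, 0]]^T = 0.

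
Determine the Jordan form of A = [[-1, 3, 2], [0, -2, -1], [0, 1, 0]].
J = [[-1, 1, 0], [0, -1, 1], [0, 0, -1]]

The characteristic polynomial is det(xI - A) = (x + 1)^3, so the eigenvalues are -1 (algebraic multiplicity 3).

For λ = -1: rank(A + I) = 2, rank((A + I)^2) = 1, rank((A + I)^3) = 0. The eigenspace has dimension 3 - 2 = 1, so there is 1 Jordan block; the rank sequence gives block sizes [3].

Assembling the blocks gives the Jordan form J above.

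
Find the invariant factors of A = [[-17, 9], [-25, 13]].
The Jordan structure of A has elementary divisors (x + 2)^2. Arranging the block sizes at each eigenvalue in decreasing order and taking row products gives the invariant factors.

Invariant factors (smallest first, each dividing the next): (x + 2)^2.

Check: the last factor (x + 2)^2 is the minimal polynomial, and the product (x + 2)^2 is the characteristic polynomial.

(x + 2)^2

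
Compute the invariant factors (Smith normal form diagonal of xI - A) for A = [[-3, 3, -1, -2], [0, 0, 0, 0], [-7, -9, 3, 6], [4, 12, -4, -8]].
x, x(x + 4)^2

The Jordan structure of A has elementary divisors (x + 4)^2, x, x. Arranging the block sizes at each eigenvalue in decreasing order and taking row products gives the invariant factors.

Invariant factors (smallest first, each dividing the next): x, x(x + 4)^2.

Check: the last factor x(x + 4)^2 is the minimal polynomial, and the product x^2(x + 4)^2 is the characteristic polynomial.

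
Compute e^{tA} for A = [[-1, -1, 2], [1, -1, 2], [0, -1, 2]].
e^{tA} = [[1 - t, -t, 2*t], [t*(1 - t), -t^2 - t + 1, 2*t*(t + 1)], [-t^2/2, t*(-t - 2)/2, t^2 + 2*t + 1]]

A has Jordan form J = [[0, 1, 0], [0, 0, 1], [0, 0, 0]] with A = PJP^{-1}, so e^{tA} = P e^{tJ} P^{-1}.

For a Jordan block J_k(λ), e^{tJ_k(λ)} = e^{λt} · (I + tN + t^2 N^2/2! + ... + t^{k-1} N^{k-1}/(k-1)!) where N is the nilpotent superdiagonal part.

Assembling the blocks and conjugating back gives the entries of e^{tA} as shown above.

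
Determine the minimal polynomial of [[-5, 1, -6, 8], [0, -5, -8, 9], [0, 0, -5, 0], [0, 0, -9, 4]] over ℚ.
m_A(x) = (x - 4)(x + 5)^3

The characteristic polynomial factors as (x - 4)(x + 5)^3. The minimal polynomial is ∏(x - λ)^{k_λ} where k_λ is the size of the largest Jordan block at λ.

For λ = -5: rank(A + 5I) = 3, and the largest Jordan block has size 3 (the smallest k with rank((A + 5I)^k) = rank((A + 5I)^(k+1))).
For λ = 4: rank(A - 4I) = 3, and the largest Jordan block has size 1 (the smallest k with rank((A - 4I)^k) = rank((A - 4I)^(k+1))).

So m_A(x) = (x - 4)(x + 5)^3.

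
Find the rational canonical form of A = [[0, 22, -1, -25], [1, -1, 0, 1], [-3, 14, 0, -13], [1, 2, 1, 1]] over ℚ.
R = [[0, 0, 0, -25], [1, 0, 0, 0], [0, 1, 0, -10], [0, 0, 1, 0]]

The invariant factors of A (the non-unit diagonal entries of the Smith normal form of xI - A over ℚ[x]) are (x^2 + 5)^2, each dividing the next. The characteristic polynomial is their product, (x^2 + 5)^2.

The rational canonical form is the block-diagonal matrix of companion matrices C(f_i):
R = [[0, 0, 0, -25], [1, 0, 0, 0], [0, 1, 0, -10], [0, 0, 1, 0]].

Note the characteristic polynomial does not split into linear factors over ℚ, so A has no Jordan form over ℚ; the rational canonical form exists over any field.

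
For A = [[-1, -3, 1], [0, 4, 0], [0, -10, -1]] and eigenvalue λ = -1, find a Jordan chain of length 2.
We seek v_1 ∈ ker((A + I)^2) \ ker(A + I), then set v_{i+1} = (A + I) v_i.

One such chain is v_1 = [[0, 0, 1]]^T, v_2 = [[1, 0, 0]]^T. Check: (A + I) v_2 = [[0, 0, 0]]^T = 0.

v_1 = [[0, 0, 1]]^T, v_2 = [[1, 0, 0]]^T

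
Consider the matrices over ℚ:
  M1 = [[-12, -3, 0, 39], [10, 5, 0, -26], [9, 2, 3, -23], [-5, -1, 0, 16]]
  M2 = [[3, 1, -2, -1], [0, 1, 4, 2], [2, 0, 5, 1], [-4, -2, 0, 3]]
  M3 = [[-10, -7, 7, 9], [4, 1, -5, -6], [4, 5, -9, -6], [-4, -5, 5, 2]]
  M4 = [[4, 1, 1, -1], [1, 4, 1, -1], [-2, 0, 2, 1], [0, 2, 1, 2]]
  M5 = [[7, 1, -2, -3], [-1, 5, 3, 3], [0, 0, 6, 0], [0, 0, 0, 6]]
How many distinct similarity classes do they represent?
3 classes: {M1, M2, M4}, {M3}, {M5}

Characteristic polynomials: χ_{M1} = (x - 3)^4, χ_{M2} = (x - 3)^4, χ_{M3} = (x + 4)^4, χ_{M4} = (x - 3)^4, χ_{M5} = (x - 6)^4.

{M1, M2, M4}: invariant factors (x - 3)^2, (x - 3)^2.

{M3}: invariant factors x + 4, (x + 4)^3.

{M5}: invariant factors x - 6, (x - 6)^3.

Matrices are similar if and only if their invariant-factor lists agree; the partition into similarity classes is {M1, M2, M4}, {M3}, {M5}.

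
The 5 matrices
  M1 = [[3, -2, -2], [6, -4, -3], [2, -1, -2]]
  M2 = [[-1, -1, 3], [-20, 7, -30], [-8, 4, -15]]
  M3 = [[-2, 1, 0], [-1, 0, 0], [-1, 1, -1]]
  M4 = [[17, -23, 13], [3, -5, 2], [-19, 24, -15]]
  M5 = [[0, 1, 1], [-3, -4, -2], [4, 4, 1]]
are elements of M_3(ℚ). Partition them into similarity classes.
Characteristic polynomials: χ_{M1} = (x + 1)^3, χ_{M2} = (x + 3)^3, χ_{M3} = (x + 1)^3, χ_{M4} = (x + 1)^3, χ_{M5} = (x + 1)^3.

{M1, M3}: invariant factors x + 1, (x + 1)^2.

{M2}: invariant factors x + 3, (x + 3)^2.

{M4, M5}: invariant factors (x + 1)^3.

Matrices are similar if and only if their invariant-factor lists agree; the partition into similarity classes is {M1, M3}, {M2}, {M4, M5}.

3 classes: {M1, M3}, {M2}, {M4, M5}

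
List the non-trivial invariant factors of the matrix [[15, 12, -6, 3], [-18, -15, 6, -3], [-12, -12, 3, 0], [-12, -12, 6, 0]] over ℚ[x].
x - 3, x(x - 3)(x + 3)

The Jordan structure of A has elementary divisors (x + 3), x, (x - 3), (x - 3). Arranging the block sizes at each eigenvalue in decreasing order and taking row products gives the invariant factors.

Invariant factors (smallest first, each dividing the next): x - 3, x(x - 3)(x + 3).

Check: the last factor x(x - 3)(x + 3) is the minimal polynomial, and the product x(x - 3)^2(x + 3) is the characteristic polynomial.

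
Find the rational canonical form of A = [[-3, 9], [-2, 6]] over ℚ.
R = [[0, 0], [1, 3]]

The invariant factors of A (the non-unit diagonal entries of the Smith normal form of xI - A over ℚ[x]) are x(x - 3), each dividing the next. The characteristic polynomial is their product, x(x - 3).

The rational canonical form is the block-diagonal matrix of companion matrices C(f_i):
R = [[0, 0], [1, 3]].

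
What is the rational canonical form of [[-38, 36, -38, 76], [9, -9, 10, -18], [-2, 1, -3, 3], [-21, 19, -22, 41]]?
R = [[0, 0, 0, 0], [1, 0, 0, -27], [0, 1, 0, -27], [0, 0, 1, -9]]

The invariant factors of A (the non-unit diagonal entries of the Smith normal form of xI - A over ℚ[x]) are x(x + 3)^3, each dividing the next. The characteristic polynomial is their product, x(x + 3)^3.

The rational canonical form is the block-diagonal matrix of companion matrices C(f_i):
R = [[0, 0, 0, 0], [1, 0, 0, -27], [0, 1, 0, -27], [0, 0, 1, -9]].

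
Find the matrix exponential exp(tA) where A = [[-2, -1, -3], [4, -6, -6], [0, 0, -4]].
A has Jordan form J = [[-4, 1, 0], [0, -4, 0], [0, 0, -4]] with A = PJP^{-1}, so e^{tA} = P e^{tJ} P^{-1}.

For a Jordan block J_k(λ), e^{tJ_k(λ)} = e^{λt} · (I + tN + t^2 N^2/2! + ... + t^{k-1} N^{k-1}/(k-1)!) where N is the nilpotent superdiagonal part.

Assembling the blocks and conjugating back gives the entries of e^{tA} as shown above.

e^{tA} = [[(2*t + 1)*e^{-4*t}, -t*e^{-4*t}, -3*t*e^{-4*t}], [4*t*e^{-4*t}, (1 - 2*t)*e^{-4*t}, -6*t*e^{-4*t}], [0, 0, e^{-4*t}]]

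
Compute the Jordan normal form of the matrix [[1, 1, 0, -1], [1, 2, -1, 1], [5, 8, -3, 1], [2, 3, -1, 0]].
The characteristic polynomial is det(xI - A) = x^4, so the eigenvalues are 0 (algebraic multiplicity 4).

For λ = 0: rank(A) = 2, rank(A^2) = 0. The eigenspace has dimension 4 - 2 = 2, so there are 2 Jordan blocks; the rank sequence gives block sizes [2, 2].

Assembling the blocks gives the Jordan form J above.

J = [[0, 1, 0, 0], [0, 0, 0, 0], [0, 0, 0, 1], [0, 0, 0, 0]]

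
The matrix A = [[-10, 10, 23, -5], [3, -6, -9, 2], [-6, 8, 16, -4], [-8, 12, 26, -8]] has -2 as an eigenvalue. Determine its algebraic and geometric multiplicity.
algebraic multiplicity 4, geometric multiplicity 2

The characteristic polynomial is (x + 2)^4, so the factor x + 2 appears with exponent 4: the algebraic multiplicity is 4.

rank(A + 2I) = 2, so the eigenspace has dimension 4 - 2 = 2: the geometric multiplicity is 2.

Since 2 < 4, A is not diagonalizable.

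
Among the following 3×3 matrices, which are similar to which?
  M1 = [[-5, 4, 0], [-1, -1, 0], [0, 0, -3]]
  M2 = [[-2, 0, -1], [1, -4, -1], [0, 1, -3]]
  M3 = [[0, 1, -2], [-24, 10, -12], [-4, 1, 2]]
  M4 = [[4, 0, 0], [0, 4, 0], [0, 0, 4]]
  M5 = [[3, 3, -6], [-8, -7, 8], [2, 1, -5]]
4 classes: {M1, M5}, {M2}, {M3}, {M4}

Characteristic polynomials: χ_{M1} = (x + 3)^3, χ_{M2} = (x + 3)^3, χ_{M3} = (x - 4)^3, χ_{M4} = (x - 4)^3, χ_{M5} = (x + 3)^3.

{M1, M5}: invariant factors x + 3, (x + 3)^2.

{M2}: invariant factors (x + 3)^3.

{M3}: invariant factors x - 4, (x - 4)^2.

{M4}: invariant factors x - 4, x - 4, x - 4.

Matrices are similar if and only if their invariant-factor lists agree; the partition into similarity classes is {M1, M5}, {M2}, {M3}, {M4}.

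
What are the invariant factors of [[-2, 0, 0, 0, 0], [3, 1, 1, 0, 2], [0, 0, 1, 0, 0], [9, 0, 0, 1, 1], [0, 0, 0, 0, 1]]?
(x - 1)^2, (x - 1)^2(x + 2)

The Jordan structure of A has elementary divisors (x + 2), (x - 1)^2, (x - 1)^2. Arranging the block sizes at each eigenvalue in decreasing order and taking row products gives the invariant factors.

Invariant factors (smallest first, each dividing the next): (x - 1)^2, (x - 1)^2(x + 2).

Check: the last factor (x - 1)^2(x + 2) is the minimal polynomial, and the product (x - 1)^4(x + 2) is the characteristic polynomial.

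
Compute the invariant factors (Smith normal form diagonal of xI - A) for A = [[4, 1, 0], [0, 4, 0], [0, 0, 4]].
The Jordan structure of A has elementary divisors (x - 4)^2, (x - 4). Arranging the block sizes at each eigenvalue in decreasing order and taking row products gives the invariant factors.

Invariant factors (smallest first, each dividing the next): x - 4, (x - 4)^2.

Check: the last factor (x - 4)^2 is the minimal polynomial, and the product (x - 4)^3 is the characteristic polynomial.

x - 4, (x - 4)^2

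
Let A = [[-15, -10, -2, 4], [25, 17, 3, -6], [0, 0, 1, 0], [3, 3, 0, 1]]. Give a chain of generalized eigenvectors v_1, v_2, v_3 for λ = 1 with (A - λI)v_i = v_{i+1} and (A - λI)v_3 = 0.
We seek v_1 ∈ ker((A - I)^3) \ ker((A - I)^2), then set v_{i+1} = (A - I) v_i.

One such chain is v_1 = [[0, 0, 1, 0]]^T, v_2 = [[-2, 3, 0, 0]]^T, v_3 = [[2, -2, 0, 3]]^T. Check: (A - I) v_3 = [[0, 0, 0, 0]]^T = 0.

v_1 = [[0, 0, 1, 0]]^T, v_2 = [[-2, 3, 0, 0]]^T, v_3 = [[2, -2, 0, 3]]^T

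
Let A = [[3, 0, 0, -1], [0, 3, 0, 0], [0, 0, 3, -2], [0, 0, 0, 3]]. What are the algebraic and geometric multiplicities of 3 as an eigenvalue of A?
The characteristic polynomial is (x - 3)^4, so the factor x - 3 appears with exponent 4: the algebraic multiplicity is 4.

rank(A - 3I) = 1, so the eigenspace has dimension 4 - 1 = 3: the geometric multiplicity is 3.

Since 3 < 4, A is not diagonalizable.

algebraic multiplicity 4, geometric multiplicity 3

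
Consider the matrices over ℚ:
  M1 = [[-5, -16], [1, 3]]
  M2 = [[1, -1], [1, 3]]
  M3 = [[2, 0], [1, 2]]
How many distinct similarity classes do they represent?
Characteristic polynomials: χ_{M1} = (x + 1)^2, χ_{M2} = (x - 2)^2, χ_{M3} = (x - 2)^2.

{M1}: invariant factors (x + 1)^2.

{M2, M3}: invariant factors (x - 2)^2.

Matrices are similar if and only if their invariant-factor lists agree; the partition into similarity classes is {M1}, {M2, M3}.

2 classes: {M1}, {M2, M3}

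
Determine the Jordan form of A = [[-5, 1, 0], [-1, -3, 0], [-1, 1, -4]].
The characteristic polynomial is det(xI - A) = (x + 4)^3, so the eigenvalues are -4 (algebraic multiplicity 3).

For λ = -4: rank(A + 4I) = 1, rank((A + 4I)^2) = 0. The eigenspace has dimension 3 - 1 = 2, so there are 2 Jordan blocks; the rank sequence gives block sizes [2, 1].

Assembling the blocks gives the Jordan form J above.

J = [[-4, 1, 0], [0, -4, 0], [0, 0, -4]]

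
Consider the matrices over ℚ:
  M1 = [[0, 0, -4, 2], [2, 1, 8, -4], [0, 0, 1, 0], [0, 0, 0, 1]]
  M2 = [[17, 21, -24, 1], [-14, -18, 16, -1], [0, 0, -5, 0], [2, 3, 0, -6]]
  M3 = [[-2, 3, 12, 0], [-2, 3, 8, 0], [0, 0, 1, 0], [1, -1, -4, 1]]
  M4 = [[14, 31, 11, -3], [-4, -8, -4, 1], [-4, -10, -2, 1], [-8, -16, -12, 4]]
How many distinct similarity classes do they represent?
Characteristic polynomials: χ_{M1} = x(x - 1)^3, χ_{M2} = (x - 3)(x + 5)^3, χ_{M3} = x(x - 1)^3, χ_{M4} = (x - 2)^4.

{M1, M3}: invariant factors x - 1, x - 1, x(x - 1).

{M2}: invariant factors x + 5, (x - 3)(x + 5)^2.

{M4}: invariant factors (x - 2)^2, (x - 2)^2.

Matrices are similar if and only if their invariant-factor lists agree; the partition into similarity classes is {M1, M3}, {M2}, {M4}.

3 classes: {M1, M3}, {M2}, {M4}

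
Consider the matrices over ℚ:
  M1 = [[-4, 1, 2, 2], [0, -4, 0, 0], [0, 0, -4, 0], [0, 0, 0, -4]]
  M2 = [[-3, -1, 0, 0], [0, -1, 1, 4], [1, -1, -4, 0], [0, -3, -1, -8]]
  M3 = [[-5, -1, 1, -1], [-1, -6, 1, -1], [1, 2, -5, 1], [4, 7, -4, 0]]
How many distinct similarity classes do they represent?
Characteristic polynomials: χ_{M1} = (x + 4)^4, χ_{M2} = (x + 4)^4, χ_{M3} = (x + 4)^4.

{M1}: invariant factors x + 4, x + 4, (x + 4)^2.

{M2, M3}: invariant factors x + 4, (x + 4)^3.

Matrices are similar if and only if their invariant-factor lists agree; the partition into similarity classes is {M1}, {M2, M3}.

2 classes: {M1}, {M2, M3}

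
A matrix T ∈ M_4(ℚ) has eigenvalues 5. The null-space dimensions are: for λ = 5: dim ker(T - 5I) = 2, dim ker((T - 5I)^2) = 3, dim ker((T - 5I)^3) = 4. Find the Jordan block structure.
Jordan blocks: (5, 3), (5, 1)

λ = 5: successive nullity increments [2, 1, 1] count blocks of size ≥ k; block sizes are [3, 1].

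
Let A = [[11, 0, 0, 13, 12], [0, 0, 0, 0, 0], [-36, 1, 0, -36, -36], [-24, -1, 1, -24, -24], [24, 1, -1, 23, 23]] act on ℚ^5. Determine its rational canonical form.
The invariant factors of A (the non-unit diagonal entries of the Smith normal form of xI - A over ℚ[x]) are x + 1, x(x - 6)^2(x + 1), each dividing the next. The characteristic polynomial is their product, x(x - 6)^2(x + 1)^2.

The rational canonical form is the block-diagonal matrix of companion matrices C(f_i):
R = [[-1, 0, 0, 0, 0], [0, 0, 0, 0, 0], [0, 1, 0, 0, -36], [0, 0, 1, 0, -24], [0, 0, 0, 1, 11]].

R = [[-1, 0, 0, 0, 0], [0, 0, 0, 0, 0], [0, 1, 0, 0, -36], [0, 0, 1, 0, -24], [0, 0, 0, 1, 11]]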